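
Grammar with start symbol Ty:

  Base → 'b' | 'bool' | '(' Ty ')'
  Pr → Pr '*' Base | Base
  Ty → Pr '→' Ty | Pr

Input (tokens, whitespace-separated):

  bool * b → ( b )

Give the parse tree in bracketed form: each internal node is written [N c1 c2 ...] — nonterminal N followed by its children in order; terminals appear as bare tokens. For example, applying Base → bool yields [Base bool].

Ty
Pr → Ty
Pr * Base → Ty
Base * Base → Ty
bool * Base → Ty
bool * b → Ty
bool * b → Pr
bool * b → Base
bool * b → ( Ty )
bool * b → ( Pr )
bool * b → ( Base )
bool * b → ( b )

[Ty [Pr [Pr [Base bool]] * [Base b]] → [Ty [Pr [Base ( [Ty [Pr [Base b]]] )]]]]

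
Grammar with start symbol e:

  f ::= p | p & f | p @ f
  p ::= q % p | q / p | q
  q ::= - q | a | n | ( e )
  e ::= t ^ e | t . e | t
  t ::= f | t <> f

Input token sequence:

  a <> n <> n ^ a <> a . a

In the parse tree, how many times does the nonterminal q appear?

6

[e [t [t [t [f [p [q a]]]] <> [f [p [q n]]]] <> [f [p [q n]]]] ^ [e [t [t [f [p [q a]]]] <> [f [p [q a]]]] . [e [t [f [p [q a]]]]]]]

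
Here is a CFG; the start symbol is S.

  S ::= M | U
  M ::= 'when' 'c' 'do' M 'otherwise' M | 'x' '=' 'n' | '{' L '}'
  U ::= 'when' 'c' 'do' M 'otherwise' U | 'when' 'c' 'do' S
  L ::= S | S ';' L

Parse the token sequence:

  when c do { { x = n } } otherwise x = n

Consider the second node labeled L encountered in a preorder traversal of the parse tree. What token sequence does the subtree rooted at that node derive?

[S [M when c do [M { [L [S [M { [L [S [M x = n]]] }]]] }] otherwise [M x = n]]]

x = n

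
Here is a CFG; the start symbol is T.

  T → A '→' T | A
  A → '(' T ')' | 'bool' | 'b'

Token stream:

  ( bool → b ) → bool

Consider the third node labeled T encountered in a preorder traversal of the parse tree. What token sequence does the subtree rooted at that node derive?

b

[T [A ( [T [A bool] → [T [A b]]] )] → [T [A bool]]]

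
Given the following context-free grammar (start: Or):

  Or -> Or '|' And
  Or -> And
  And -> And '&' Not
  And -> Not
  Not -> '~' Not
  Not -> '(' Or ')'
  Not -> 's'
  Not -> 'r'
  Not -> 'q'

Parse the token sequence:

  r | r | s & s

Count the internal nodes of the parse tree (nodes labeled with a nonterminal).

[Or [Or [Or [And [Not r]]] | [And [Not r]]] | [And [And [Not s]] & [Not s]]]

11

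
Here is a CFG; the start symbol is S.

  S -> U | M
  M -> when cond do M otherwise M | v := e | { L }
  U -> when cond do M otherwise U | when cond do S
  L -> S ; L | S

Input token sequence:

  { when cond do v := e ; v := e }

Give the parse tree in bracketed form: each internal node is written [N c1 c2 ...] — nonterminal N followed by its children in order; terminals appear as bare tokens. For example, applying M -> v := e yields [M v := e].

S
M
{ L }
{ S ; L }
{ U ; L }
{ when cond do S ; L }
{ when cond do M ; L }
{ when cond do v := e ; L }
{ when cond do v := e ; S }
{ when cond do v := e ; M }
{ when cond do v := e ; v := e }

[S [M { [L [S [U when cond do [S [M v := e]]]] ; [L [S [M v := e]]]] }]]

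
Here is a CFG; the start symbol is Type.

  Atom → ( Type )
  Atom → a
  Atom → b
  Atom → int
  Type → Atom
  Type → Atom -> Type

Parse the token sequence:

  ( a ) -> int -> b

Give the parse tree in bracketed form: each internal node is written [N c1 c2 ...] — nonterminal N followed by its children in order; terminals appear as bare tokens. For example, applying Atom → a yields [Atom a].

[Type [Atom ( [Type [Atom a]] )] -> [Type [Atom int] -> [Type [Atom b]]]]

Type
Atom -> Type
( Type ) -> Type
( Atom ) -> Type
( a ) -> Type
( a ) -> Atom -> Type
( a ) -> int -> Type
( a ) -> int -> Atom
( a ) -> int -> b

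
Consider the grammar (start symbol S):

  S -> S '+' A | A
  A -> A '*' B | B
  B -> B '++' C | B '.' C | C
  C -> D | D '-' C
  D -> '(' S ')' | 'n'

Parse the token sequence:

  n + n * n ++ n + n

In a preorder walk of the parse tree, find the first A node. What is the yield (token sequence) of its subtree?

[S [S [S [A [B [C [D n]]]]] + [A [A [B [C [D n]]]] * [B [B [C [D n]]] ++ [C [D n]]]]] + [A [B [C [D n]]]]]

n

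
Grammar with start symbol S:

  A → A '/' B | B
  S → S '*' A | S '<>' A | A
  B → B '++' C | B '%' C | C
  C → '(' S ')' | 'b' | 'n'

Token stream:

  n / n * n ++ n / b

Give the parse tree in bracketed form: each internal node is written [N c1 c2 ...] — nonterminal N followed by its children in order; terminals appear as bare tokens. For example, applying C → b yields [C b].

S
S * A
A * A
A / B * A
B / B * A
C / B * A
n / B * A
n / C * A
n / n * A
n / n * A / B
n / n * B / B
n / n * B ++ C / B
n / n * C ++ C / B
n / n * n ++ C / B
n / n * n ++ n / B
n / n * n ++ n / C
n / n * n ++ n / b

[S [S [A [A [B [C n]]] / [B [C n]]]] * [A [A [B [B [C n]] ++ [C n]]] / [B [C b]]]]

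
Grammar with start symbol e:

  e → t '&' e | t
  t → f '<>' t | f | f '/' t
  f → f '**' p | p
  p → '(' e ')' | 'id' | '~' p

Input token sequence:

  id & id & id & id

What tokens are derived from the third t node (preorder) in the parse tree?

id

[e [t [f [p id]]] & [e [t [f [p id]]] & [e [t [f [p id]]] & [e [t [f [p id]]]]]]]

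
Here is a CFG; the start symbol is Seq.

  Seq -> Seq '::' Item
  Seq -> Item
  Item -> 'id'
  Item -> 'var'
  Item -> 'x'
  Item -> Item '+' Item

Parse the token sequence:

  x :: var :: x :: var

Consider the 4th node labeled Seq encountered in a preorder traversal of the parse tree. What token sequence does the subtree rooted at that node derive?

x

[Seq [Seq [Seq [Seq [Item x]] :: [Item var]] :: [Item x]] :: [Item var]]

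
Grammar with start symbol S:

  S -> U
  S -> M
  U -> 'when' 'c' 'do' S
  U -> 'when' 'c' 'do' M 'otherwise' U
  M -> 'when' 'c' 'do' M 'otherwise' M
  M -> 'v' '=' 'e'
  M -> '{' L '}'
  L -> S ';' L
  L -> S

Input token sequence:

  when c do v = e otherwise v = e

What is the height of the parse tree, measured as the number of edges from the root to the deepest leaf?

3

[S [M when c do [M v = e] otherwise [M v = e]]]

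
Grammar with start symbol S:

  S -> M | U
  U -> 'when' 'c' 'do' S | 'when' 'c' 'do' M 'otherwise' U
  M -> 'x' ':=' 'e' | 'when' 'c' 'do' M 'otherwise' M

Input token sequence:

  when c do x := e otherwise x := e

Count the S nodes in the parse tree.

[S [M when c do [M x := e] otherwise [M x := e]]]

1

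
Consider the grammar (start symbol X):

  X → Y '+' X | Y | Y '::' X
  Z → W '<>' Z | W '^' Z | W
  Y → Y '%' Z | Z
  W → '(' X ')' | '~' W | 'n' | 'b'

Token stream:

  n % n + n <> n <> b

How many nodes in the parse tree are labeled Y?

[X [Y [Y [Z [W n]]] % [Z [W n]]] + [X [Y [Z [W n] <> [Z [W n] <> [Z [W b]]]]]]]

3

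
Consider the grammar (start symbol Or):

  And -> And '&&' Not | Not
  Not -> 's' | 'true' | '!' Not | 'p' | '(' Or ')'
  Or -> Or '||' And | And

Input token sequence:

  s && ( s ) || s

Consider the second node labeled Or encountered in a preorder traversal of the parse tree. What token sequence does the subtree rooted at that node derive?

s && ( s )

[Or [Or [And [And [Not s]] && [Not ( [Or [And [Not s]]] )]]] || [And [Not s]]]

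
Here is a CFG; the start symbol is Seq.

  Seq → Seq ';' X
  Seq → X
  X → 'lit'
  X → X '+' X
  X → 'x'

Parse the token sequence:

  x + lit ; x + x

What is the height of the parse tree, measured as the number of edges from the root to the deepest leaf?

4

[Seq [Seq [X [X x] + [X lit]]] ; [X [X x] + [X x]]]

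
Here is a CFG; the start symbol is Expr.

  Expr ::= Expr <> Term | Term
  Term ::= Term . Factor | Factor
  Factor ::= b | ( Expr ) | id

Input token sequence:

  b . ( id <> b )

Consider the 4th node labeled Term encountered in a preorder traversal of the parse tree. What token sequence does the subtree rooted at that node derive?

b

[Expr [Term [Term [Factor b]] . [Factor ( [Expr [Expr [Term [Factor id]]] <> [Term [Factor b]]] )]]]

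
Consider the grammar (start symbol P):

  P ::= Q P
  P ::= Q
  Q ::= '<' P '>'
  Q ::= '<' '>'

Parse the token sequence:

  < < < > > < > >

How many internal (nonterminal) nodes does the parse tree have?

8

[P [Q < [P [Q < [P [Q < >]] >] [P [Q < >]]] >]]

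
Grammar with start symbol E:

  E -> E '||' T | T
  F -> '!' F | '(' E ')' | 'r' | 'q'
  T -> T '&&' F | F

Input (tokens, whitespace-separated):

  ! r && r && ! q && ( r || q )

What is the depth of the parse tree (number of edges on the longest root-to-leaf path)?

[E [T [T [T [T [F ! [F r]]] && [F r]] && [F ! [F q]]] && [F ( [E [E [T [F r]]] || [T [F q]]] )]]]

7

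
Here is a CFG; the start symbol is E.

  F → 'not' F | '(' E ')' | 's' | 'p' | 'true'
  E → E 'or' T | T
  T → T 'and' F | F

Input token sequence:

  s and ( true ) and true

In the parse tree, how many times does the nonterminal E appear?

[E [T [T [T [F s]] and [F ( [E [T [F true]]] )]] and [F true]]]

2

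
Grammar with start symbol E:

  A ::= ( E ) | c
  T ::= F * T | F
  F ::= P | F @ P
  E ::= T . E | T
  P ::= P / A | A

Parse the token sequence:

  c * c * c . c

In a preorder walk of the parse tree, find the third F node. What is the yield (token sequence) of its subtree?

c

[E [T [F [P [A c]]] * [T [F [P [A c]]] * [T [F [P [A c]]]]]] . [E [T [F [P [A c]]]]]]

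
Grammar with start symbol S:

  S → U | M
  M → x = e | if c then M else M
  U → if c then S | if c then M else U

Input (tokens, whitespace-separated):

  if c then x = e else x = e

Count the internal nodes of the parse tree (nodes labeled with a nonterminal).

[S [M if c then [M x = e] else [M x = e]]]

4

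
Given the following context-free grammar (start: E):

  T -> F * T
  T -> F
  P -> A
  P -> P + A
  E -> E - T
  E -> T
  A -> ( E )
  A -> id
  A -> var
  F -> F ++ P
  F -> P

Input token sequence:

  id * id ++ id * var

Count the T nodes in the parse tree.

[E [T [F [P [A id]]] * [T [F [F [P [A id]]] ++ [P [A id]]] * [T [F [P [A var]]]]]]]

3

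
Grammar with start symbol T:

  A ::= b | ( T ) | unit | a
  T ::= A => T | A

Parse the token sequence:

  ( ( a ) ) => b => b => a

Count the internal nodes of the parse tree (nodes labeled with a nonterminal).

[T [A ( [T [A ( [T [A a]] )]] )] => [T [A b] => [T [A b] => [T [A a]]]]]

12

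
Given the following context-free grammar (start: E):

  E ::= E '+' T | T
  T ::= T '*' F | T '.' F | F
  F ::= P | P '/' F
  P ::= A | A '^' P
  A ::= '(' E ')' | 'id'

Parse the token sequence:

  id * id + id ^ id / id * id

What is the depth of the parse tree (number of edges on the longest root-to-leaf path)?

[E [E [T [T [F [P [A id]]]] * [F [P [A id]]]]] + [T [T [F [P [A id] ^ [P [A id]]] / [F [P [A id]]]]] * [F [P [A id]]]]]

7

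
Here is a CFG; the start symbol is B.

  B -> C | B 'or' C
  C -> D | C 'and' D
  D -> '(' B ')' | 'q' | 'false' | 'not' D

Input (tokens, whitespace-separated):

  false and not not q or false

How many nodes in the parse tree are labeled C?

3

[B [B [C [C [D false]] and [D not [D not [D q]]]]] or [C [D false]]]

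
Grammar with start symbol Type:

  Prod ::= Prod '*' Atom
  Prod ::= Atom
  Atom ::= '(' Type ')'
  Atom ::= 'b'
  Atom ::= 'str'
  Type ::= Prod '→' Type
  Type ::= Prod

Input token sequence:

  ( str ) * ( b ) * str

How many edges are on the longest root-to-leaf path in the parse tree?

8

[Type [Prod [Prod [Prod [Atom ( [Type [Prod [Atom str]]] )]] * [Atom ( [Type [Prod [Atom b]]] )]] * [Atom str]]]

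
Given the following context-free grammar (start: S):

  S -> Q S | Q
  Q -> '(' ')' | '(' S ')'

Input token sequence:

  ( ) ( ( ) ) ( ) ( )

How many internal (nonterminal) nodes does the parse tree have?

[S [Q ( )] [S [Q ( [S [Q ( )]] )] [S [Q ( )] [S [Q ( )]]]]]

10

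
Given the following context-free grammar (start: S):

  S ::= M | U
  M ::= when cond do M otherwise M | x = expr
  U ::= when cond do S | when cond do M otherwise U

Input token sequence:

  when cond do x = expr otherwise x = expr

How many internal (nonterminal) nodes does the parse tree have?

4

[S [M when cond do [M x = expr] otherwise [M x = expr]]]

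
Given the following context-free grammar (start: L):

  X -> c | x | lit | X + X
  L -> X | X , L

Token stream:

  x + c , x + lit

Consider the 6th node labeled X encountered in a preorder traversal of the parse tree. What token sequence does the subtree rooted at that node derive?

[L [X [X x] + [X c]] , [L [X [X x] + [X lit]]]]

lit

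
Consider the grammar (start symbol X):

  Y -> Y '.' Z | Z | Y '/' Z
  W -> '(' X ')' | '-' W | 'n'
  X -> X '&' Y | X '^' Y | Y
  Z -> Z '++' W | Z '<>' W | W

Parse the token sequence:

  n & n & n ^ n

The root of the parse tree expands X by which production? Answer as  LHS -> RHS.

[X [X [X [X [Y [Z [W n]]]] & [Y [Z [W n]]]] & [Y [Z [W n]]]] ^ [Y [Z [W n]]]]

X -> X '^' Y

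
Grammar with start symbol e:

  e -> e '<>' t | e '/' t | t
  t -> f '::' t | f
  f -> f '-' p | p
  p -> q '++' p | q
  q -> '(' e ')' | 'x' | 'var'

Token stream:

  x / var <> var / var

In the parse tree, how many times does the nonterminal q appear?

[e [e [e [e [t [f [p [q x]]]]] / [t [f [p [q var]]]]] <> [t [f [p [q var]]]]] / [t [f [p [q var]]]]]

4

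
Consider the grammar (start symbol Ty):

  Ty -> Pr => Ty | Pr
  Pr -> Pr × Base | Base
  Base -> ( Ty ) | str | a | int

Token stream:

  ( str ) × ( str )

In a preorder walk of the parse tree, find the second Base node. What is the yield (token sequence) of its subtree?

str

[Ty [Pr [Pr [Base ( [Ty [Pr [Base str]]] )]] × [Base ( [Ty [Pr [Base str]]] )]]]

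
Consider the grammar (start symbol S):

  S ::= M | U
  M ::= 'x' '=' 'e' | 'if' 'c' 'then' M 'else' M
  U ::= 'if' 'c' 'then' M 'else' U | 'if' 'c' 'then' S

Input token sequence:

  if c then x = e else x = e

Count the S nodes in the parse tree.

[S [M if c then [M x = e] else [M x = e]]]

1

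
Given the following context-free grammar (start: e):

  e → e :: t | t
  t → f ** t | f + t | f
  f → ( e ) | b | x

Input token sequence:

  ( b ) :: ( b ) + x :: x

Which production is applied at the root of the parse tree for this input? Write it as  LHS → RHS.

e → e :: t

[e [e [e [t [f ( [e [t [f b]]] )]]] :: [t [f ( [e [t [f b]]] )] + [t [f x]]]] :: [t [f x]]]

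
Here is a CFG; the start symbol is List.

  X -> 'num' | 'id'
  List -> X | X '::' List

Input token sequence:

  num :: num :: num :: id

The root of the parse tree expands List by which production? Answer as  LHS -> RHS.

List -> X '::' List

[List [X num] :: [List [X num] :: [List [X num] :: [List [X id]]]]]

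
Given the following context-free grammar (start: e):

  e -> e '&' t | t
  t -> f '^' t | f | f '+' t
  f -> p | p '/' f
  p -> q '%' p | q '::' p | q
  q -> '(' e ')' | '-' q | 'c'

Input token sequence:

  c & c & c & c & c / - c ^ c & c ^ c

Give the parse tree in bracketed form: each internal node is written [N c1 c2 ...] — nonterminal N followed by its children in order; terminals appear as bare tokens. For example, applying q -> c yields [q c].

[e [e [e [e [e [e [t [f [p [q c]]]]] & [t [f [p [q c]]]]] & [t [f [p [q c]]]]] & [t [f [p [q c]]]]] & [t [f [p [q c]] / [f [p [q - [q c]]]]] ^ [t [f [p [q c]]]]]] & [t [f [p [q c]]] ^ [t [f [p [q c]]]]]]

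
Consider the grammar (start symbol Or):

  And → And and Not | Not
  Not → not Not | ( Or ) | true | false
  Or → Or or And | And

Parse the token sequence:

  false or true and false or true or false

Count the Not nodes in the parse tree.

5

[Or [Or [Or [Or [And [Not false]]] or [And [And [Not true]] and [Not false]]] or [And [Not true]]] or [And [Not false]]]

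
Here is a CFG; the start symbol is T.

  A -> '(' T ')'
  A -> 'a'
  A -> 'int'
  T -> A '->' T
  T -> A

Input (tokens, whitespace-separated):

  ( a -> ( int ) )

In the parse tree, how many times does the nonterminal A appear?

4

[T [A ( [T [A a] -> [T [A ( [T [A int]] )]]] )]]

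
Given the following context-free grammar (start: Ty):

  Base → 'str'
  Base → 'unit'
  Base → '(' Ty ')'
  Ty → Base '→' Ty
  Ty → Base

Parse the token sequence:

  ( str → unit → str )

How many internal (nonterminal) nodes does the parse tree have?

[Ty [Base ( [Ty [Base str] → [Ty [Base unit] → [Ty [Base str]]]] )]]

8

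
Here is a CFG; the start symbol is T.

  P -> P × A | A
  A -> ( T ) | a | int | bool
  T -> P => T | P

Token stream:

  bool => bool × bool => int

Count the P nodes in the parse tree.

4

[T [P [A bool]] => [T [P [P [A bool]] × [A bool]] => [T [P [A int]]]]]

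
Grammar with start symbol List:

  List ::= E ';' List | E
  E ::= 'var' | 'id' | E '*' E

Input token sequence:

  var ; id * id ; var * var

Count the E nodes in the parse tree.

7

[List [E var] ; [List [E [E id] * [E id]] ; [List [E [E var] * [E var]]]]]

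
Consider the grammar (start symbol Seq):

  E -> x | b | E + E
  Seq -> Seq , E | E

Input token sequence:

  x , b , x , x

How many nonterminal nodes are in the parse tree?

[Seq [Seq [Seq [Seq [E x]] , [E b]] , [E x]] , [E x]]

8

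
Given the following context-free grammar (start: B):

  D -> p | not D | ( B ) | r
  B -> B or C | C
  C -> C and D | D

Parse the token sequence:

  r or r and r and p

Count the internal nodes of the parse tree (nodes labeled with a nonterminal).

10

[B [B [C [D r]]] or [C [C [C [D r]] and [D r]] and [D p]]]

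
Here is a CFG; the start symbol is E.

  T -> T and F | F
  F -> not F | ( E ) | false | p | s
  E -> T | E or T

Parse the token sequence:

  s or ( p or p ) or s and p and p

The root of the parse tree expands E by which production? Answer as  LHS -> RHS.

E -> E or T

[E [E [E [T [F s]]] or [T [F ( [E [E [T [F p]]] or [T [F p]]] )]]] or [T [T [T [F s]] and [F p]] and [F p]]]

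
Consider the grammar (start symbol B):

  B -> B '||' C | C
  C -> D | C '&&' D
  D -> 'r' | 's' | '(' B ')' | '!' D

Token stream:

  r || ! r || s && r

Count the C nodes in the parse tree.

4

[B [B [B [C [D r]]] || [C [D ! [D r]]]] || [C [C [D s]] && [D r]]]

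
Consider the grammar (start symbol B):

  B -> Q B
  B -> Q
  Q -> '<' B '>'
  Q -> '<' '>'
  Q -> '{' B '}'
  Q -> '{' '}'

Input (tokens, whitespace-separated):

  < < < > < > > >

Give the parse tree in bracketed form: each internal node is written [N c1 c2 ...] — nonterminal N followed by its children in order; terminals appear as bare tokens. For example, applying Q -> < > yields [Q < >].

B
Q
< B >
< Q >
< < B > >
< < Q B > >
< < < > B > >
< < < > Q > >
< < < > < > > >

[B [Q < [B [Q < [B [Q < >] [B [Q < >]]] >]] >]]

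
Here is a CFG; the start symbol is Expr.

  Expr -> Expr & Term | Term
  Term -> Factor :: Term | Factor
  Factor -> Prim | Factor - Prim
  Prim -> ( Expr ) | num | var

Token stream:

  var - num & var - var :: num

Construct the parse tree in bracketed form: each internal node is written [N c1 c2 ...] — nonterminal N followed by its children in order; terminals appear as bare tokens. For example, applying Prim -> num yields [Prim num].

[Expr [Expr [Term [Factor [Factor [Prim var]] - [Prim num]]]] & [Term [Factor [Factor [Prim var]] - [Prim var]] :: [Term [Factor [Prim num]]]]]

Expr
Expr & Term
Term & Term
Factor & Term
Factor - Prim & Term
Prim - Prim & Term
var - Prim & Term
var - num & Term
var - num & Factor :: Term
var - num & Factor - Prim :: Term
var - num & Prim - Prim :: Term
var - num & var - Prim :: Term
var - num & var - var :: Term
var - num & var - var :: Factor
var - num & var - var :: Prim
var - num & var - var :: num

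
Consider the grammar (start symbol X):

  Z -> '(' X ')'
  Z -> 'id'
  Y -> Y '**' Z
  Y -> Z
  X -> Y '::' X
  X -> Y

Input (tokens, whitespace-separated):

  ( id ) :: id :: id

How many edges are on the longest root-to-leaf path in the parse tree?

[X [Y [Z ( [X [Y [Z id]]] )]] :: [X [Y [Z id]] :: [X [Y [Z id]]]]]

6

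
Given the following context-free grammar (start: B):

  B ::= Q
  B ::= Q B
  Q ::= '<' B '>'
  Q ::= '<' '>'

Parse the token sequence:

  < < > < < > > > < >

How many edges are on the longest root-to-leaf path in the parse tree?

7

[B [Q < [B [Q < >] [B [Q < [B [Q < >]] >]]] >] [B [Q < >]]]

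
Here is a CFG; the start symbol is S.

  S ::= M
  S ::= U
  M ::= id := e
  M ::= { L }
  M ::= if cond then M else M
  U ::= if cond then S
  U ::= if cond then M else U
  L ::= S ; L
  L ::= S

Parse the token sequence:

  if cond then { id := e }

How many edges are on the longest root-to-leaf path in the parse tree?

7

[S [U if cond then [S [M { [L [S [M id := e]]] }]]]]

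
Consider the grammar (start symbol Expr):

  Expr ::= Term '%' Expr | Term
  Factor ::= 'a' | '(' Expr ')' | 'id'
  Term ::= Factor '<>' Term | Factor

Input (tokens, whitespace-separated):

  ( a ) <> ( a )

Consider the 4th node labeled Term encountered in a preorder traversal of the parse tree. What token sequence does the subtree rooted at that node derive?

[Expr [Term [Factor ( [Expr [Term [Factor a]]] )] <> [Term [Factor ( [Expr [Term [Factor a]]] )]]]]

a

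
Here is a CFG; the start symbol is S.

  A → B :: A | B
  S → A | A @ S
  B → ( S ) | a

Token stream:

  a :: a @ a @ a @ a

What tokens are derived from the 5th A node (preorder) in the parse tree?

[S [A [B a] :: [A [B a]]] @ [S [A [B a]] @ [S [A [B a]] @ [S [A [B a]]]]]]

a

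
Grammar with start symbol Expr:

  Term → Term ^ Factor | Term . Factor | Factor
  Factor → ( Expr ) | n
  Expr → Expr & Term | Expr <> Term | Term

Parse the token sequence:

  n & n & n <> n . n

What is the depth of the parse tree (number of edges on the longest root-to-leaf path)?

[Expr [Expr [Expr [Expr [Term [Factor n]]] & [Term [Factor n]]] & [Term [Factor n]]] <> [Term [Term [Factor n]] . [Factor n]]]

6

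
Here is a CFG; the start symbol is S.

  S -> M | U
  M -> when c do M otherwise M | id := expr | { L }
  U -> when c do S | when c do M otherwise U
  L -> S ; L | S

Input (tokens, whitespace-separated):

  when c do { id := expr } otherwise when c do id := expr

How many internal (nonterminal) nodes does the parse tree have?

9

[S [U when c do [M { [L [S [M id := expr]]] }] otherwise [U when c do [S [M id := expr]]]]]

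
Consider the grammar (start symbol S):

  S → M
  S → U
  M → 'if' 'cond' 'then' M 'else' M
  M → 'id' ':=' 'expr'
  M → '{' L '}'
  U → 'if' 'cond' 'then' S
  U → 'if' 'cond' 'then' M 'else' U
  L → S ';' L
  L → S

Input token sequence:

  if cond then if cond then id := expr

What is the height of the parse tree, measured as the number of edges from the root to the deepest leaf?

6

[S [U if cond then [S [U if cond then [S [M id := expr]]]]]]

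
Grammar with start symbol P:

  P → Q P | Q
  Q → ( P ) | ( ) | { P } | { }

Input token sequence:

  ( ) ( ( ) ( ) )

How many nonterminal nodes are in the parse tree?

8

[P [Q ( )] [P [Q ( [P [Q ( )] [P [Q ( )]]] )]]]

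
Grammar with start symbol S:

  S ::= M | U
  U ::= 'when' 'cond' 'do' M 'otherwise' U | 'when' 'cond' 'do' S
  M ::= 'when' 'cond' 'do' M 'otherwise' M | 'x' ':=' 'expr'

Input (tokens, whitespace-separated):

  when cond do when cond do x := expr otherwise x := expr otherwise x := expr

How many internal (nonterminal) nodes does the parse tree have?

6

[S [M when cond do [M when cond do [M x := expr] otherwise [M x := expr]] otherwise [M x := expr]]]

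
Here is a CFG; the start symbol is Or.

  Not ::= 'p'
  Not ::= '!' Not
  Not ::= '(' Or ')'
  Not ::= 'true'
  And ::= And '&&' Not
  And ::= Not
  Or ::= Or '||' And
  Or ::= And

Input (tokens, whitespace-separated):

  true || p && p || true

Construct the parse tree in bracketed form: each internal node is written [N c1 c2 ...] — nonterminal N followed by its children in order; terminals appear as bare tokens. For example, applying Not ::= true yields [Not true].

[Or [Or [Or [And [Not true]]] || [And [And [Not p]] && [Not p]]] || [And [Not true]]]

Or
Or || And
Or || And || And
And || And || And
Not || And || And
true || And || And
true || And && Not || And
true || Not && Not || And
true || p && Not || And
true || p && p || And
true || p && p || Not
true || p && p || true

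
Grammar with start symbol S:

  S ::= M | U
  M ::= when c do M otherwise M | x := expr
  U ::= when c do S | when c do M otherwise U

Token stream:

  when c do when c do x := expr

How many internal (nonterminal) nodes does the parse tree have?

[S [U when c do [S [U when c do [S [M x := expr]]]]]]

6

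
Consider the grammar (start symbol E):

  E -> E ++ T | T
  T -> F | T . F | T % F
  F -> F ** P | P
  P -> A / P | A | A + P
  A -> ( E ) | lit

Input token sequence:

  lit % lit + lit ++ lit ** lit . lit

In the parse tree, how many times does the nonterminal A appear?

6

[E [E [T [T [F [P [A lit]]]] % [F [P [A lit] + [P [A lit]]]]]] ++ [T [T [F [F [P [A lit]]] ** [P [A lit]]]] . [F [P [A lit]]]]]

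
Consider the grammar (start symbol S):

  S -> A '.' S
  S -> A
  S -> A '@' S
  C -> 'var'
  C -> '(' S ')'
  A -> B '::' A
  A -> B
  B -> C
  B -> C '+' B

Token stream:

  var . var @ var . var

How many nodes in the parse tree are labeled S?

[S [A [B [C var]]] . [S [A [B [C var]]] @ [S [A [B [C var]]] . [S [A [B [C var]]]]]]]

4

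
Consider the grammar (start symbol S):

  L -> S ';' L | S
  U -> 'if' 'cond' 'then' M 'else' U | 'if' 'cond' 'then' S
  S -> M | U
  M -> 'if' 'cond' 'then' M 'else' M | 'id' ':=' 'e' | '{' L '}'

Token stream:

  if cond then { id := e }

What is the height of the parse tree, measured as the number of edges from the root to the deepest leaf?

7

[S [U if cond then [S [M { [L [S [M id := e]]] }]]]]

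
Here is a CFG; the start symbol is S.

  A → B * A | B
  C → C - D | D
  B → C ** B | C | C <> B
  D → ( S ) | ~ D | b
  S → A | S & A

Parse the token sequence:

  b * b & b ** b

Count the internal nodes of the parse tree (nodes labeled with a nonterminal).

17

[S [S [A [B [C [D b]]] * [A [B [C [D b]]]]]] & [A [B [C [D b]] ** [B [C [D b]]]]]]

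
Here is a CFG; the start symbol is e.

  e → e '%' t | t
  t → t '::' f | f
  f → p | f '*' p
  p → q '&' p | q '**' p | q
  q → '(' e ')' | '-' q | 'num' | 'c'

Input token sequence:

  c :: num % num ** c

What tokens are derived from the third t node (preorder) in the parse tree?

[e [e [t [t [f [p [q c]]]] :: [f [p [q num]]]]] % [t [f [p [q num] ** [p [q c]]]]]]

num ** c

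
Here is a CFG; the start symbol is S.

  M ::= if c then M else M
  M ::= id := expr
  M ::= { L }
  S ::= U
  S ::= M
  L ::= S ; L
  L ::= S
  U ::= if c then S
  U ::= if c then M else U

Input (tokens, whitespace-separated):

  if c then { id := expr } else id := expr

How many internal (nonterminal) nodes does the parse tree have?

[S [M if c then [M { [L [S [M id := expr]]] }] else [M id := expr]]]

7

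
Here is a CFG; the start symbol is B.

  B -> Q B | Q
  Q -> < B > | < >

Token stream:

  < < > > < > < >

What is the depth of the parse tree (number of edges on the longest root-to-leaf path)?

4

[B [Q < [B [Q < >]] >] [B [Q < >] [B [Q < >]]]]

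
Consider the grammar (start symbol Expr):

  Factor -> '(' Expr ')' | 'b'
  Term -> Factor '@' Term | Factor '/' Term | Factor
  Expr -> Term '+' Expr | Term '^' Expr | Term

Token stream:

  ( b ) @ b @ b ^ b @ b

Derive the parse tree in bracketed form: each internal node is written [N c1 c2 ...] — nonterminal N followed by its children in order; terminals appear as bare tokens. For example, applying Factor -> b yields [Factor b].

[Expr [Term [Factor ( [Expr [Term [Factor b]]] )] @ [Term [Factor b] @ [Term [Factor b]]]] ^ [Expr [Term [Factor b] @ [Term [Factor b]]]]]

Expr
Term ^ Expr
Factor @ Term ^ Expr
( Expr ) @ Term ^ Expr
( Term ) @ Term ^ Expr
( Factor ) @ Term ^ Expr
( b ) @ Term ^ Expr
( b ) @ Factor @ Term ^ Expr
( b ) @ b @ Term ^ Expr
( b ) @ b @ Factor ^ Expr
( b ) @ b @ b ^ Expr
( b ) @ b @ b ^ Term
( b ) @ b @ b ^ Factor @ Term
( b ) @ b @ b ^ b @ Term
( b ) @ b @ b ^ b @ Factor
( b ) @ b @ b ^ b @ b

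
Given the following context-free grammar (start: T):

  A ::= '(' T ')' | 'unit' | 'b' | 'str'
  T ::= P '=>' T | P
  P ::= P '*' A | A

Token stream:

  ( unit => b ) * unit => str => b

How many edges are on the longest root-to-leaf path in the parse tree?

8

[T [P [P [A ( [T [P [A unit]] => [T [P [A b]]]] )]] * [A unit]] => [T [P [A str]] => [T [P [A b]]]]]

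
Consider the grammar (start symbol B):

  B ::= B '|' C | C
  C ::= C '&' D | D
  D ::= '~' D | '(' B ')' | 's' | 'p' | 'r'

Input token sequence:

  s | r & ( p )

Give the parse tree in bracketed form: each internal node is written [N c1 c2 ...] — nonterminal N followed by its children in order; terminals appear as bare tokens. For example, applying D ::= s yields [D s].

[B [B [C [D s]]] | [C [C [D r]] & [D ( [B [C [D p]]] )]]]

B
B | C
C | C
D | C
s | C
s | C & D
s | D & D
s | r & D
s | r & ( B )
s | r & ( C )
s | r & ( D )
s | r & ( p )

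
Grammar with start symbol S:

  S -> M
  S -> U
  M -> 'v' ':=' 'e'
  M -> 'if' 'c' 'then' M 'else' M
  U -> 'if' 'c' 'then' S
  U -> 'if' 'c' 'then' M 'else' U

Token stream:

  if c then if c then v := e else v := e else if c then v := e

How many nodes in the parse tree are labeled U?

2

[S [U if c then [M if c then [M v := e] else [M v := e]] else [U if c then [S [M v := e]]]]]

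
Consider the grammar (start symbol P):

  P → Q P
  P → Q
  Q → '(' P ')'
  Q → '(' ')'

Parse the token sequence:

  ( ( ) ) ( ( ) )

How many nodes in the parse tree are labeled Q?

[P [Q ( [P [Q ( )]] )] [P [Q ( [P [Q ( )]] )]]]

4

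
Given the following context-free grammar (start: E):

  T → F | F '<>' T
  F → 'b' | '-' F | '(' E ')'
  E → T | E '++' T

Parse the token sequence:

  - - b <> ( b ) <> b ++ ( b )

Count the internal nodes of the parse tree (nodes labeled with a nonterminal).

18

[E [E [T [F - [F - [F b]]] <> [T [F ( [E [T [F b]]] )] <> [T [F b]]]]] ++ [T [F ( [E [T [F b]]] )]]]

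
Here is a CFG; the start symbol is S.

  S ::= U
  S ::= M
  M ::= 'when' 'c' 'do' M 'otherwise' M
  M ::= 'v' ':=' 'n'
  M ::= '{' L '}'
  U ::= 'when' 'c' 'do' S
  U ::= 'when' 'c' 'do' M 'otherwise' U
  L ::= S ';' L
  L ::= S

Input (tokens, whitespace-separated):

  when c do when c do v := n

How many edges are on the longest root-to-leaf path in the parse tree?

[S [U when c do [S [U when c do [S [M v := n]]]]]]

6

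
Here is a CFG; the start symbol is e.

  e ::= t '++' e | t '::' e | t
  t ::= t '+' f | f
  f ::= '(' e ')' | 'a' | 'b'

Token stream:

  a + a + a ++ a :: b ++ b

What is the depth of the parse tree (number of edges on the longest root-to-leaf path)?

[e [t [t [t [f a]] + [f a]] + [f a]] ++ [e [t [f a]] :: [e [t [f b]] ++ [e [t [f b]]]]]]

6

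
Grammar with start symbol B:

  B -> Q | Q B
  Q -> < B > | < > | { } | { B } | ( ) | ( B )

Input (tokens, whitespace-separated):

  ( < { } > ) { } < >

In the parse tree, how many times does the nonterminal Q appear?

[B [Q ( [B [Q < [B [Q { }]] >]] )] [B [Q { }] [B [Q < >]]]]

5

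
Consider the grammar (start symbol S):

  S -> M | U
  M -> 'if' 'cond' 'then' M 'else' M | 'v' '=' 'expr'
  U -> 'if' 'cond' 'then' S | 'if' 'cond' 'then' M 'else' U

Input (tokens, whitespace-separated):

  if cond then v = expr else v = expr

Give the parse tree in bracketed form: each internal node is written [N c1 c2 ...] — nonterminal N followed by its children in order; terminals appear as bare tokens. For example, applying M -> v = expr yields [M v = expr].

S
M
if cond then M else M
if cond then v = expr else M
if cond then v = expr else v = expr

[S [M if cond then [M v = expr] else [M v = expr]]]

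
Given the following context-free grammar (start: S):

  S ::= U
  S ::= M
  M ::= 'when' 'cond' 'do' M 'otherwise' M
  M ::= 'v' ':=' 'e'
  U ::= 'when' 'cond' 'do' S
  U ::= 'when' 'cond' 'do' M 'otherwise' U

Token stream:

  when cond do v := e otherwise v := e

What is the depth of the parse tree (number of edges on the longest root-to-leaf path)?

[S [M when cond do [M v := e] otherwise [M v := e]]]

3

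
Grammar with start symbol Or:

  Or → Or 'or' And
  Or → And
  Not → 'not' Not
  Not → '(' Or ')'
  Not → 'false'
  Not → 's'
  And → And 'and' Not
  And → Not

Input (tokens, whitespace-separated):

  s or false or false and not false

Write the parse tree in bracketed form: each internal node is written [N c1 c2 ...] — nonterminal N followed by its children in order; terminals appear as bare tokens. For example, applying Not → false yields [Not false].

[Or [Or [Or [And [Not s]]] or [And [Not false]]] or [And [And [Not false]] and [Not not [Not false]]]]

Or
Or or And
Or or And or And
And or And or And
Not or And or And
s or And or And
s or Not or And
s or false or And
s or false or And and Not
s or false or Not and Not
s or false or false and Not
s or false or false and not Not
s or false or false and not false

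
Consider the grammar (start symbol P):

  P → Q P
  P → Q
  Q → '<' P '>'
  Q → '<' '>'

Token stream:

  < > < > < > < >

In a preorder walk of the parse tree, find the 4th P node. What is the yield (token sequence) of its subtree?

< >

[P [Q < >] [P [Q < >] [P [Q < >] [P [Q < >]]]]]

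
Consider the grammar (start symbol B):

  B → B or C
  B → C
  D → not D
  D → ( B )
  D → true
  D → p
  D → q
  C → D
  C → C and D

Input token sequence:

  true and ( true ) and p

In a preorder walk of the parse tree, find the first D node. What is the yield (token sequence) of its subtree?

[B [C [C [C [D true]] and [D ( [B [C [D true]]] )]] and [D p]]]

true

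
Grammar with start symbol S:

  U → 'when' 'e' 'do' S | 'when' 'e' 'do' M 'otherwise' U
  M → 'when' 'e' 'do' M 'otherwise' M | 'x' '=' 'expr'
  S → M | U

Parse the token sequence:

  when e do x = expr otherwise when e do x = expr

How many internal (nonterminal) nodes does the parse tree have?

[S [U when e do [M x = expr] otherwise [U when e do [S [M x = expr]]]]]

6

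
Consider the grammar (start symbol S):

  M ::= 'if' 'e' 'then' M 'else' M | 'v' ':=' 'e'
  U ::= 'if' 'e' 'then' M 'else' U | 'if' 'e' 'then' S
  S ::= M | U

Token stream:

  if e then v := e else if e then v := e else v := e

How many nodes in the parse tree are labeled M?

[S [M if e then [M v := e] else [M if e then [M v := e] else [M v := e]]]]

5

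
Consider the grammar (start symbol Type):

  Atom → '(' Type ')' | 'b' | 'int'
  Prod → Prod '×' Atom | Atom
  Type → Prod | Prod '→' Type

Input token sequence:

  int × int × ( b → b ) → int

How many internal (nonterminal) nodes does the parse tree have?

[Type [Prod [Prod [Prod [Atom int]] × [Atom int]] × [Atom ( [Type [Prod [Atom b]] → [Type [Prod [Atom b]]]] )]] → [Type [Prod [Atom int]]]]

16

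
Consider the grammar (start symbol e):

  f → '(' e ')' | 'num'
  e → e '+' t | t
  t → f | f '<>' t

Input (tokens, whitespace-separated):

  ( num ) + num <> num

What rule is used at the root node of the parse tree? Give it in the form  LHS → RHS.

e → e '+' t

[e [e [t [f ( [e [t [f num]]] )]]] + [t [f num] <> [t [f num]]]]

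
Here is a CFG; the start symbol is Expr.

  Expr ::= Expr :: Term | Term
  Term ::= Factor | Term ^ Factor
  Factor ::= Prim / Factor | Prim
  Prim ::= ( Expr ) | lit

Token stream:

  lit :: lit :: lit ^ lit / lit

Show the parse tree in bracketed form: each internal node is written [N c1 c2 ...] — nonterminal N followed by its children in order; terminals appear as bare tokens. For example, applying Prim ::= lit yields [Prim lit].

Expr
Expr :: Term
Expr :: Term :: Term
Term :: Term :: Term
Factor :: Term :: Term
Prim :: Term :: Term
lit :: Term :: Term
lit :: Factor :: Term
lit :: Prim :: Term
lit :: lit :: Term
lit :: lit :: Term ^ Factor
lit :: lit :: Factor ^ Factor
lit :: lit :: Prim ^ Factor
lit :: lit :: lit ^ Factor
lit :: lit :: lit ^ Prim / Factor
lit :: lit :: lit ^ lit / Factor
lit :: lit :: lit ^ lit / Prim
lit :: lit :: lit ^ lit / lit

[Expr [Expr [Expr [Term [Factor [Prim lit]]]] :: [Term [Factor [Prim lit]]]] :: [Term [Term [Factor [Prim lit]]] ^ [Factor [Prim lit] / [Factor [Prim lit]]]]]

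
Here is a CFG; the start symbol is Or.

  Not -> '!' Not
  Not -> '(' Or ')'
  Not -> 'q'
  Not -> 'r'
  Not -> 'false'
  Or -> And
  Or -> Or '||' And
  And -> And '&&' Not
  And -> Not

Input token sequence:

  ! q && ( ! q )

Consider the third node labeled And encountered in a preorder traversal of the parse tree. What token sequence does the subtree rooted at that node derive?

! q

[Or [And [And [Not ! [Not q]]] && [Not ( [Or [And [Not ! [Not q]]]] )]]]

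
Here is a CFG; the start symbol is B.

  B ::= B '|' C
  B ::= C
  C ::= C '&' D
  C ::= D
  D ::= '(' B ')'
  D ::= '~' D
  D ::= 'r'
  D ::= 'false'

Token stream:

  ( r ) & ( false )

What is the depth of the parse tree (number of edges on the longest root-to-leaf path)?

7

[B [C [C [D ( [B [C [D r]]] )]] & [D ( [B [C [D false]]] )]]]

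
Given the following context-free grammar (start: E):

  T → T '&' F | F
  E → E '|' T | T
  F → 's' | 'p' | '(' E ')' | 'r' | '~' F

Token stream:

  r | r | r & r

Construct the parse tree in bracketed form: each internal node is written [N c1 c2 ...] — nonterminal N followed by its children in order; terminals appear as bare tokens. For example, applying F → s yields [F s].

E
E | T
E | T | T
T | T | T
F | T | T
r | T | T
r | F | T
r | r | T
r | r | T & F
r | r | F & F
r | r | r & F
r | r | r & r

[E [E [E [T [F r]]] | [T [F r]]] | [T [T [F r]] & [F r]]]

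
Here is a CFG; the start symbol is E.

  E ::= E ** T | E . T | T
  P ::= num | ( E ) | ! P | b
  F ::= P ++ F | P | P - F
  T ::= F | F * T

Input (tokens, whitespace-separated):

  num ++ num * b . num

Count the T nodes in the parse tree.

3

[E [E [T [F [P num] ++ [F [P num]]] * [T [F [P b]]]]] . [T [F [P num]]]]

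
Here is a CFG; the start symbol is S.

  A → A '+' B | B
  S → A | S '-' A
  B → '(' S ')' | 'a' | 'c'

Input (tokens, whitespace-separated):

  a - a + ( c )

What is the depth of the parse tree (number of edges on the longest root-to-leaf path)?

[S [S [A [B a]]] - [A [A [B a]] + [B ( [S [A [B c]]] )]]]

6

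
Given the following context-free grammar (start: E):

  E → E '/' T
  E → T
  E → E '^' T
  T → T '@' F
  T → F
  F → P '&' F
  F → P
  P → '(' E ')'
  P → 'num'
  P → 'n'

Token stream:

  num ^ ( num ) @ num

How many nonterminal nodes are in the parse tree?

15

[E [E [T [F [P num]]]] ^ [T [T [F [P ( [E [T [F [P num]]]] )]]] @ [F [P num]]]]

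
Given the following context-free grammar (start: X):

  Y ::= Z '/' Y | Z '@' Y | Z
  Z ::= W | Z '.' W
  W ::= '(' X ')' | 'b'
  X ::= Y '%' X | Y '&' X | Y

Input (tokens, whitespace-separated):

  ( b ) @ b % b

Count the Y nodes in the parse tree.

[X [Y [Z [W ( [X [Y [Z [W b]]]] )]] @ [Y [Z [W b]]]] % [X [Y [Z [W b]]]]]

4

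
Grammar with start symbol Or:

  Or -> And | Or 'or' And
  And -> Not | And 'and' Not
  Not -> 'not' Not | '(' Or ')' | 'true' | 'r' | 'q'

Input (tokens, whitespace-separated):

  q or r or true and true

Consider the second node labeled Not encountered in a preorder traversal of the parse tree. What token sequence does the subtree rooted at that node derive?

[Or [Or [Or [And [Not q]]] or [And [Not r]]] or [And [And [Not true]] and [Not true]]]

r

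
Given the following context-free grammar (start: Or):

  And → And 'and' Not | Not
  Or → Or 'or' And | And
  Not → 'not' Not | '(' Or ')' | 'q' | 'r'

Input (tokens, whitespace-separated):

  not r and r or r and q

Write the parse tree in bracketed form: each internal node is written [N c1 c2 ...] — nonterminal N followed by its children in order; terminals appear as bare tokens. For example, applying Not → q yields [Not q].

[Or [Or [And [And [Not not [Not r]]] and [Not r]]] or [And [And [Not r]] and [Not q]]]

Or
Or or And
And or And
And and Not or And
Not and Not or And
not Not and Not or And
not r and Not or And
not r and r or And
not r and r or And and Not
not r and r or Not and Not
not r and r or r and Not
not r and r or r and q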